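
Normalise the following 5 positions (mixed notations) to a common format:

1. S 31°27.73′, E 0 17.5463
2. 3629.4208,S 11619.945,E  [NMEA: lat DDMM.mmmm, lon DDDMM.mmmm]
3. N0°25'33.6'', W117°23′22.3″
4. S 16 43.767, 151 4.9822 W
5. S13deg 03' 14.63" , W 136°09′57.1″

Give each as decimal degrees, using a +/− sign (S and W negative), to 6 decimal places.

1. -31.462167, 0.292438
2. -36.490347, 116.332417
3. 0.426000, -117.389528
4. -16.729450, -151.083037
5. -13.054064, -136.165861

Point 1:
  φ: 27.73′ = 0.462167°; total 31.4621667
  S → negative
  λ: 0 + 17.5463/60 = 0.2924383
  E → positive
Point 2:
  φ: split at 2 digits → 36° and 29.4208′; 36 + 29.4208/60 = 36.4903467
  S → negative
  λ: degrees = first 3 digits = 116, minutes = 19.945; 116 + 19.945/60 = 116.3324167
  E → positive
Point 3:
  Latitude: 25′ + 33.6″ = 25.56000′; 0 + 25.56000/60 = 0.4260000
  N ⇒ keep positive
  λ: 23′ + 22.3″ = 23.37167′; 117 + 23.37167/60 = 117.3895278
  W ⇒ negate
Point 4:
  Latitude: 43.767′ = 0.729450°; total 16.7294500
  S ⇒ negate
  Lon: 4.9822′ = 0.083037°; total 151.0830367
  W → negative
Point 5:
  Latitude: 3′ + 14.63″ = 3.24383′; 13 + 3.24383/60 = 13.0540639
  hemisphere S, so the sign is −
  Lon: 9′ + 57.1″ = 9.95167′; 136 + 9.95167/60 = 136.1658611
  hemisphere W, so the sign is −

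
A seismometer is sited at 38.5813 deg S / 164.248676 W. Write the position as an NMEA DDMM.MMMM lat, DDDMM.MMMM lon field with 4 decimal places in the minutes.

Latitude: 38° + 0.581300 × 60 = 38° 34.878000′
λ: minutes = (164.248676 − 164) × 60 = 14.920560

3834.8780,S / 16414.9206,W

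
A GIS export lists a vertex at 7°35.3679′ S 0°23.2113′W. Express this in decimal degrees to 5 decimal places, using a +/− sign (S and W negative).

-7.58947, -0.38686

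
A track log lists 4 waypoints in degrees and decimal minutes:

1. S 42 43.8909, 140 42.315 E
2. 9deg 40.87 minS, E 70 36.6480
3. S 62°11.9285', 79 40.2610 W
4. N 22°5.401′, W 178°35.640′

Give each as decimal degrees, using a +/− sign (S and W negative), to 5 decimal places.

Point 1:
  Lat: 43.8909′ = 0.731515°; total 42.731515
  hemisphere S, so the sign is −
  Lon: 140 + 42.315/60 = 140.705250
  E → positive
Point 2:
  φ: 9 + 40.87/60 = 9.681167
  S ⇒ negate
  Longitude: 36.648′ = 0.610800°; total 70.610800
  E → positive
Point 3:
  Lat: 62 + 11.9285/60 = 62.198808
  S ⇒ negate
  λ: 79 + 40.261/60 = 79.671017
  W ⇒ negate
Point 4:
  φ: 22 + 5.401/60 = 22.090017
  N ⇒ keep positive
  Longitude: 35.64′ = 0.594000°; total 178.594000
  W ⇒ negate

1. -42.73152, 140.70525
2. -9.68117, 70.61080
3. -62.19881, -79.67102
4. 22.09002, -178.59400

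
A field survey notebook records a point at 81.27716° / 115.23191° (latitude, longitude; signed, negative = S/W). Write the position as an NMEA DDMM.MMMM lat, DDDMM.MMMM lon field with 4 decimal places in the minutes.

8116.6296,N / 11513.9146,E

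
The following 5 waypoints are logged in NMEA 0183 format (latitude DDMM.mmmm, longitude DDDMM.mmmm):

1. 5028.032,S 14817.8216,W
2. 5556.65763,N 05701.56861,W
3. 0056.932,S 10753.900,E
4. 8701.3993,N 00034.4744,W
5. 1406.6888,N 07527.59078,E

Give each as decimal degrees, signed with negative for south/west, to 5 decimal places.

1. -50.46720, -148.29703
2. 55.94429, -57.02614
3. -0.94887, 107.89833
4. 87.02332, -0.57457
5. 14.11148, 75.45985

Point 1:
  Latitude: split at 2 digits → 50° and 28.032′; 50 + 28.032/60 = 50.467200
  S ⇒ negate
  Lon: split at 3 digits → 148° and 17.8216′; 148 + 17.8216/60 = 148.297027
  hemisphere W, so the sign is −
Point 2:
  Latitude: degrees = first 2 digits = 55, minutes = 56.65763; 55 + 56.65763/60 = 55.944294
  N → positive
  Lon: split at 3 digits → 057° and 1.56861′; 57 + 1.56861/60 = 57.026144
  W → negative
Point 3:
  φ: split at 2 digits → 00° and 56.932′; 0 + 56.932/60 = 0.948867
  hemisphere S, so the sign is −
  λ: degrees = first 3 digits = 107, minutes = 53.9; 107 + 53.9/60 = 107.898333
  E → positive
Point 4:
  Lat: degrees = first 2 digits = 87, minutes = 1.3993; 87 + 1.3993/60 = 87.023322
  N → positive
  Lon: split at 3 digits → 000° and 34.4744′; 0 + 34.4744/60 = 0.574573
  W ⇒ negate
Point 5:
  Latitude: degrees = first 2 digits = 14, minutes = 6.6888; 14 + 6.6888/60 = 14.111480
  N ⇒ keep positive
  λ: split at 3 digits → 075° and 27.59078′; 75 + 27.59078/60 = 75.459846
  E ⇒ keep positive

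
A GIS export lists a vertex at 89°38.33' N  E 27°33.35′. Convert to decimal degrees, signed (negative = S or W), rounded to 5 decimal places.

Latitude: 89 + 38.33/60 = 89.638833
N → positive
λ: 33.35′ = 0.555833°; total 27.555833
E ⇒ keep positive

89.63883, 27.55583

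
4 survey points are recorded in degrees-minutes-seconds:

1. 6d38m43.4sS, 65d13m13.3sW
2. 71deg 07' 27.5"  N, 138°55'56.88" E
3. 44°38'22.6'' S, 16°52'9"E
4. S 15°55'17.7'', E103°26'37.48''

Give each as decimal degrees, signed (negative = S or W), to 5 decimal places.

1. -6.64539, -65.22036
2. 71.12431, 138.93247
3. -44.63961, 16.86917
4. -15.92158, 103.44374

Point 1:
  Latitude: 6° + 38/60 + 43.4/3600 = 6 + 0.633333 + 0.012056 = 6.645389
  S → negative
  Lon: 65° + 13/60 + 13.3/3600 = 65 + 0.216667 + 0.003694 = 65.220361
  W ⇒ negate
Point 2:
  Latitude: 71 + 7/60 + 27.5/3600 = 71.124306
  N ⇒ keep positive
  Longitude: 55′ + 56.88″ = 55.94800′; 138 + 55.94800/60 = 138.932467
  E ⇒ keep positive
Point 3:
  φ: 44 + 38/60 + 22.6/3600 = 44.639611
  hemisphere S, so the sign is −
  Lon: 16° + 52/60 + 9/3600 = 16 + 0.866667 + 0.002500 = 16.869167
  E ⇒ keep positive
Point 4:
  Latitude: 15° + 55/60 + 17.7/3600 = 15 + 0.916667 + 0.004917 = 15.921583
  S ⇒ negate
  Lon: 26′ + 37.48″ = 26.62467′; 103 + 26.62467/60 = 103.443744
  E ⇒ keep positive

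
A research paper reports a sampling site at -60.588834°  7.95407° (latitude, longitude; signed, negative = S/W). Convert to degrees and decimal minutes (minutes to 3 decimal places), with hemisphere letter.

Latitude is negative → S; |value| = 60.588834
φ: fractional part 0.588834 → 35.33004 minutes
λ: fractional part 0.954070 → 57.24420 minutes

60° 35.330′ S, 7° 57.244′ E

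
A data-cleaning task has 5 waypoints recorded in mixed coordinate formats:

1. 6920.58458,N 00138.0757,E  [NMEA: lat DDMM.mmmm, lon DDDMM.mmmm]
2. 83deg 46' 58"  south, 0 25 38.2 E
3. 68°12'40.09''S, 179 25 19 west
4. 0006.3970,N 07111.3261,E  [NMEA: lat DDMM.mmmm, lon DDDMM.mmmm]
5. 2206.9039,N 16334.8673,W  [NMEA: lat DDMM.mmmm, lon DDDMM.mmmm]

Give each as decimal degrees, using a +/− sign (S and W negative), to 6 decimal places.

1. 69.343076, 1.634595
2. -83.782778, 0.427278
3. -68.211136, -179.421944
4. 0.106617, 71.188768
5. 22.115065, -163.581122

Point 1:
  Latitude: degrees = first 2 digits = 69, minutes = 20.58458; 69 + 20.58458/60 = 69.3430763
  N → positive
  Longitude: split at 3 digits → 001° and 38.0757′; 1 + 38.0757/60 = 1.6345950
  E ⇒ keep positive
Point 2:
  φ: 83 + 46/60 + 58/3600 = 83.7827778
  S → negative
  Lon: 0° + 25/60 + 38.2/3600 = 0 + 0.416667 + 0.010611 = 0.4272778
  E ⇒ keep positive
Point 3:
  Latitude: 68 + 12/60 + 40.09/3600 = 68.2111361
  S → negative
  Longitude: 179 + 25/60 + 19/3600 = 179.4219444
  hemisphere W, so the sign is −
Point 4:
  Lat: degrees = first 2 digits = 0, minutes = 6.397; 0 + 6.397/60 = 0.1066167
  N ⇒ keep positive
  λ: split at 3 digits → 071° and 11.3261′; 71 + 11.3261/60 = 71.1887683
  E ⇒ keep positive
Point 5:
  φ: degrees = first 2 digits = 22, minutes = 6.9039; 22 + 6.9039/60 = 22.1150650
  N ⇒ keep positive
  Longitude: split at 3 digits → 163° and 34.8673′; 163 + 34.8673/60 = 163.5811217
  W ⇒ negate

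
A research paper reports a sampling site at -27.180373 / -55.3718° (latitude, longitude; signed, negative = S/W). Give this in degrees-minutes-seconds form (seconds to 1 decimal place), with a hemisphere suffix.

27°10′49.3″ S, 55°22′18.5″ W

Latitude is negative → S; |value| = 27.180373
Lat: 0.180373° → 10.82238′; 0.82238 × 60 = 49.343″
Longitude is negative → W; |value| = 55.371800
Longitude: 0.371800° → 22.30800′; 0.30800 × 60 = 18.480″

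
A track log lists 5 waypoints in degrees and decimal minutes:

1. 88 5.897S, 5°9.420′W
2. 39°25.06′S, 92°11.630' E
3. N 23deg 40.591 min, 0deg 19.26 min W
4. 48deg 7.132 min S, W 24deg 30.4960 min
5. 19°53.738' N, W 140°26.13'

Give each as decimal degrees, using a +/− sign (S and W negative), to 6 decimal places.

1. -88.098283, -5.157000
2. -39.417667, 92.193833
3. 23.676517, -0.321000
4. -48.118867, -24.508267
5. 19.895633, -140.435500

Point 1:
  Latitude: 88 + 5.897/60 = 88.0982833
  hemisphere S, so the sign is −
  λ: 5 + 9.42/60 = 5.1570000
  W → negative
Point 2:
  Lat: 39 + 25.06/60 = 39.4176667
  S → negative
  λ: 11.63′ = 0.193833°; total 92.1938333
  E → positive
Point 3:
  Latitude: 40.591′ = 0.676517°; total 23.6765167
  N ⇒ keep positive
  Lon: 0 + 19.26/60 = 0.3210000
  W → negative
Point 4:
  Lat: 7.132′ = 0.118867°; total 48.1188667
  S → negative
  Longitude: 24 + 30.496/60 = 24.5082667
  W → negative
Point 5:
  Lat: 53.738′ = 0.895633°; total 19.8956333
  N → positive
  Lon: 140 + 26.13/60 = 140.4355000
  W → negative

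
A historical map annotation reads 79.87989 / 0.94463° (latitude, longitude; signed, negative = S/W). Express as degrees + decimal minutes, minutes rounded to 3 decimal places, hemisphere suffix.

79° 52.793′ N, 0° 56.678′ E

φ: minutes = (79.879890 − 79) × 60 = 52.79340
Longitude: minutes = (0.944630 − 0) × 60 = 56.67780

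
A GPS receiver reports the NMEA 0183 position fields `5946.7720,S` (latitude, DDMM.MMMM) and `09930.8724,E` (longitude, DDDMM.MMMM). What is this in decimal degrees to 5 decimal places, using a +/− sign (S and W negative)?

-59.77953, 99.51454

φ: split at 2 digits → 59° and 46.772′; 59 + 46.772/60 = 59.779533
S → negative
Lon: degrees = first 3 digits = 99, minutes = 30.8724; 99 + 30.8724/60 = 99.514540
E ⇒ keep positive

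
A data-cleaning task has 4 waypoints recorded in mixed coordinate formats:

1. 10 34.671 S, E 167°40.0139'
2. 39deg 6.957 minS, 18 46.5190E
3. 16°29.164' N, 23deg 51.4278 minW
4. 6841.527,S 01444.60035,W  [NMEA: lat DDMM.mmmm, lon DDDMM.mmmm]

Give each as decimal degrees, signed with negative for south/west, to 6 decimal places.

1. -10.577850, 167.666898
2. -39.115950, 18.775317
3. 16.486067, -23.857130
4. -68.692117, -14.743339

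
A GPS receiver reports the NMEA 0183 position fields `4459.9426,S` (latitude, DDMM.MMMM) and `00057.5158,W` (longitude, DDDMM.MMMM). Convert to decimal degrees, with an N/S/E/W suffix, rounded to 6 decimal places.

44.999043° S, 0.958597° W

φ: degrees = first 2 digits = 44, minutes = 59.9426; 44 + 59.9426/60 = 44.9990433
Lon: degrees = first 3 digits = 0, minutes = 57.5158; 0 + 57.5158/60 = 0.9585967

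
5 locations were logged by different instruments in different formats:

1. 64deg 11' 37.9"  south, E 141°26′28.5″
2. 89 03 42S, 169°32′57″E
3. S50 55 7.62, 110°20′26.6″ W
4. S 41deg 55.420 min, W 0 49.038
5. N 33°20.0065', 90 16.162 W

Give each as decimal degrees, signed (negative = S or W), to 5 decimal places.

Point 1:
  Lat: 64° + 11/60 + 37.9/3600 = 64 + 0.183333 + 0.010528 = 64.193861
  S ⇒ negate
  Longitude: 141 + 26/60 + 28.5/3600 = 141.441250
  E → positive
Point 2:
  Latitude: 89° + 3/60 + 42/3600 = 89 + 0.050000 + 0.011667 = 89.061667
  S → negative
  λ: 169° + 32/60 + 57/3600 = 169 + 0.533333 + 0.015833 = 169.549167
  E → positive
Point 3:
  Latitude: 50 + 55/60 + 7.62/3600 = 50.918783
  S ⇒ negate
  Lon: 20′ + 26.6″ = 20.44333′; 110 + 20.44333/60 = 110.340722
  hemisphere W, so the sign is −
Point 4:
  Lat: 55.42′ = 0.923667°; total 41.923667
  S ⇒ negate
  Longitude: 0 + 49.038/60 = 0.817300
  hemisphere W, so the sign is −
Point 5:
  Lat: 33 + 20.0065/60 = 33.333442
  N ⇒ keep positive
  Longitude: 90 + 16.162/60 = 90.269367
  W → negative

1. -64.19386, 141.44125
2. -89.06167, 169.54917
3. -50.91878, -110.34072
4. -41.92367, -0.81730
5. 33.33344, -90.26937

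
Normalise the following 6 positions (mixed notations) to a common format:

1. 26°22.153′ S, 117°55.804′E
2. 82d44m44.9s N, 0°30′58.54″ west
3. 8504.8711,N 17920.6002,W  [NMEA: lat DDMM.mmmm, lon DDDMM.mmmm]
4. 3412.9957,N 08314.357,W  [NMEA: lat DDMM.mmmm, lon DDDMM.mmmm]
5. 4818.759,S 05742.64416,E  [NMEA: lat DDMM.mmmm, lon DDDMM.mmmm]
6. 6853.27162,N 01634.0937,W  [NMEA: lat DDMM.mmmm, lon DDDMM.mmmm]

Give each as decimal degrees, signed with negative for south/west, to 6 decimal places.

Point 1:
  Lat: 22.153′ = 0.369217°; total 26.3692167
  S ⇒ negate
  λ: 55.804′ = 0.930067°; total 117.9300667
  E → positive
Point 2:
  Latitude: 82° + 44/60 + 44.9/3600 = 82 + 0.733333 + 0.012472 = 82.7458056
  N ⇒ keep positive
  Lon: 30′ + 58.54″ = 30.97567′; 0 + 30.97567/60 = 0.5162611
  W → negative
Point 3:
  Latitude: degrees = first 2 digits = 85, minutes = 4.8711; 85 + 4.8711/60 = 85.0811850
  N ⇒ keep positive
  Longitude: degrees = first 3 digits = 179, minutes = 20.6002; 179 + 20.6002/60 = 179.3433367
  W ⇒ negate
Point 4:
  Latitude: degrees = first 2 digits = 34, minutes = 12.9957; 34 + 12.9957/60 = 34.2165950
  N → positive
  Longitude: split at 3 digits → 083° and 14.357′; 83 + 14.357/60 = 83.2392833
  W → negative
Point 5:
  Latitude: split at 2 digits → 48° and 18.759′; 48 + 18.759/60 = 48.3126500
  hemisphere S, so the sign is −
  λ: degrees = first 3 digits = 57, minutes = 42.64416; 57 + 42.64416/60 = 57.7107360
  E → positive
Point 6:
  φ: split at 2 digits → 68° and 53.27162′; 68 + 53.27162/60 = 68.8878603
  N → positive
  Longitude: degrees = first 3 digits = 16, minutes = 34.0937; 16 + 34.0937/60 = 16.5682283
  hemisphere W, so the sign is −

1. -26.369217, 117.930067
2. 82.745806, -0.516261
3. 85.081185, -179.343337
4. 34.216595, -83.239283
5. -48.312650, 57.710736
6. 68.887860, -16.568228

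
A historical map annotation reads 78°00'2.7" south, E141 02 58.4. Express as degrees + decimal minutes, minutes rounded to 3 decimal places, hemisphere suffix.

78° 0.045′ S, 141° 2.973′ E

φ: 0 + 2.7/60 = 0.04500′
Longitude: 2 + 58.4/60 = 2.97333′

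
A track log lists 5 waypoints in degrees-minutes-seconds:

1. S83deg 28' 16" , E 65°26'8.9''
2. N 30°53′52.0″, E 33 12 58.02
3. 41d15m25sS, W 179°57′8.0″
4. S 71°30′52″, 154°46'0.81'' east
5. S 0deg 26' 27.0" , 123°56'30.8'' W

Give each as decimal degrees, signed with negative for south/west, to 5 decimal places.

1. -83.47111, 65.43581
2. 30.89778, 33.21612
3. -41.25694, -179.95222
4. -71.51444, 154.76689
5. -0.44083, -123.94189

Point 1:
  Latitude: 83 + 28/60 + 16/3600 = 83.471111
  S → negative
  λ: 65 + 26/60 + 8.9/3600 = 65.435806
  E → positive
Point 2:
  Lat: 30° + 53/60 + 52/3600 = 30 + 0.883333 + 0.014444 = 30.897778
  N ⇒ keep positive
  Lon: 33° + 12/60 + 58.02/3600 = 33 + 0.200000 + 0.016117 = 33.216117
  E ⇒ keep positive
Point 3:
  Lat: 41 + 15/60 + 25/3600 = 41.256944
  S ⇒ negate
  λ: 57′ + 8″ = 57.13333′; 179 + 57.13333/60 = 179.952222
  W → negative
Point 4:
  φ: 71 + 30/60 + 52/3600 = 71.514444
  S ⇒ negate
  λ: 154 + 46/60 + 0.81/3600 = 154.766892
  E ⇒ keep positive
Point 5:
  Latitude: 0 + 26/60 + 27/3600 = 0.440833
  S ⇒ negate
  Longitude: 56′ + 30.8″ = 56.51333′; 123 + 56.51333/60 = 123.941889
  W ⇒ negate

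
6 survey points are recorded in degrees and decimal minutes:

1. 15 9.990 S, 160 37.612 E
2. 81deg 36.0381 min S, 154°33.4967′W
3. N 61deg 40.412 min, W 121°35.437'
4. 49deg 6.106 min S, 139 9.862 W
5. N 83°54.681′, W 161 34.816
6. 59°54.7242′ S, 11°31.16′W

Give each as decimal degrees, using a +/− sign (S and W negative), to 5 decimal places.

Point 1:
  Latitude: 9.99′ = 0.166500°; total 15.166500
  S ⇒ negate
  λ: 160 + 37.612/60 = 160.626867
  E ⇒ keep positive
Point 2:
  φ: 36.0381′ = 0.600635°; total 81.600635
  hemisphere S, so the sign is −
  Lon: 33.4967′ = 0.558278°; total 154.558278
  hemisphere W, so the sign is −
Point 3:
  Latitude: 61 + 40.412/60 = 61.673533
  N → positive
  λ: 121 + 35.437/60 = 121.590617
  W → negative
Point 4:
  φ: 49 + 6.106/60 = 49.101767
  S ⇒ negate
  Lon: 9.862′ = 0.164367°; total 139.164367
  W → negative
Point 5:
  Lat: 54.681′ = 0.911350°; total 83.911350
  N → positive
  Longitude: 34.816′ = 0.580267°; total 161.580267
  hemisphere W, so the sign is −
Point 6:
  Latitude: 59 + 54.7242/60 = 59.912070
  S → negative
  λ: 31.16′ = 0.519333°; total 11.519333
  W ⇒ negate

1. -15.16650, 160.62687
2. -81.60064, -154.55828
3. 61.67353, -121.59062
4. -49.10177, -139.16437
5. 83.91135, -161.58027
6. -59.91207, -11.51933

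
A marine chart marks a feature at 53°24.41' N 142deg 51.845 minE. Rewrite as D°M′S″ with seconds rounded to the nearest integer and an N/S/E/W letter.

φ: fractional minutes 0.41000 × 60 = 24.60″
Lon: 51.84500′ → 51′ and 0.84500 × 60 = 50.70″

53°24′25″ N, 142°51′51″ E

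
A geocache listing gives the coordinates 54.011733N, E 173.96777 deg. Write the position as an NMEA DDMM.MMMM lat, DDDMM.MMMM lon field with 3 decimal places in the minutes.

5400.704,N / 17358.066,E

Latitude: 54° + 0.011733 × 60 = 54° 0.70398′
Lon: 173° + 0.967770 × 60 = 173° 58.06620′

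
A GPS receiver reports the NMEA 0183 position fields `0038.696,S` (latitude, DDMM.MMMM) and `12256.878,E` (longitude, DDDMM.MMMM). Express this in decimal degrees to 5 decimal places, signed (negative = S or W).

-0.64493, 122.94797

φ: split at 2 digits → 00° and 38.696′; 0 + 38.696/60 = 0.644933
S → negative
λ: split at 3 digits → 122° and 56.878′; 122 + 56.878/60 = 122.947967
E → positive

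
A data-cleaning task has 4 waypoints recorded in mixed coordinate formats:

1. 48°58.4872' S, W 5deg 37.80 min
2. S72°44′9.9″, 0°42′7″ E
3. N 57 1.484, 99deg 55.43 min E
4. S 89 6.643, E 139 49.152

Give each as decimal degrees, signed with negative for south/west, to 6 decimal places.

Point 1:
  Latitude: 48 + 58.4872/60 = 48.9747867
  hemisphere S, so the sign is −
  λ: 5 + 37.8/60 = 5.6300000
  W → negative
Point 2:
  Latitude: 44′ + 9.9″ = 44.16500′; 72 + 44.16500/60 = 72.7360833
  hemisphere S, so the sign is −
  Longitude: 42′ + 7″ = 42.11667′; 0 + 42.11667/60 = 0.7019444
  E → positive
Point 3:
  Latitude: 57 + 1.484/60 = 57.0247333
  N → positive
  λ: 99 + 55.43/60 = 99.9238333
  E → positive
Point 4:
  φ: 6.643′ = 0.110717°; total 89.1107167
  S ⇒ negate
  λ: 139 + 49.152/60 = 139.8192000
  E ⇒ keep positive

1. -48.974787, -5.630000
2. -72.736083, 0.701944
3. 57.024733, 99.923833
4. -89.110717, 139.819200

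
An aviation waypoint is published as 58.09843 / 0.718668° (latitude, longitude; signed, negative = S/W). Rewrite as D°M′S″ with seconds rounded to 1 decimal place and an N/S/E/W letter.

58°05′54.3″ N, 0°43′7.2″ E

φ: whole degrees 58; 5.90580′ → 5′ and 54.348″
Longitude: whole degrees 0; 43.12008′ → 43′ and 7.205″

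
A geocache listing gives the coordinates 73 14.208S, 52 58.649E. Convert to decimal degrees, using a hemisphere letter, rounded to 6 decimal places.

73.236800° S, 52.977483° E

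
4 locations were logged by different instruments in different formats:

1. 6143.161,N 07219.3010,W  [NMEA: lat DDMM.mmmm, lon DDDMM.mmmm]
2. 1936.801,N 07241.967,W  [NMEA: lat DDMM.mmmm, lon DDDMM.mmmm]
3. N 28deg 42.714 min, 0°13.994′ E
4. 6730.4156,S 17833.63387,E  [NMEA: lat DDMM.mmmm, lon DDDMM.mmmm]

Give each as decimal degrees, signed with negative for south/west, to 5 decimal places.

1. 61.71935, -72.32168
2. 19.61335, -72.69945
3. 28.71190, 0.23323
4. -67.50693, 178.56056

Point 1:
  φ: degrees = first 2 digits = 61, minutes = 43.161; 61 + 43.161/60 = 61.719350
  N ⇒ keep positive
  Lon: split at 3 digits → 072° and 19.301′; 72 + 19.301/60 = 72.321683
  W ⇒ negate
Point 2:
  φ: split at 2 digits → 19° and 36.801′; 19 + 36.801/60 = 19.613350
  N → positive
  Lon: degrees = first 3 digits = 72, minutes = 41.967; 72 + 41.967/60 = 72.699450
  W → negative
Point 3:
  Lat: 28 + 42.714/60 = 28.711900
  N → positive
  Lon: 13.994′ = 0.233233°; total 0.233233
  E → positive
Point 4:
  φ: degrees = first 2 digits = 67, minutes = 30.4156; 67 + 30.4156/60 = 67.506927
  hemisphere S, so the sign is −
  Lon: split at 3 digits → 178° and 33.63387′; 178 + 33.63387/60 = 178.560565
  E → positive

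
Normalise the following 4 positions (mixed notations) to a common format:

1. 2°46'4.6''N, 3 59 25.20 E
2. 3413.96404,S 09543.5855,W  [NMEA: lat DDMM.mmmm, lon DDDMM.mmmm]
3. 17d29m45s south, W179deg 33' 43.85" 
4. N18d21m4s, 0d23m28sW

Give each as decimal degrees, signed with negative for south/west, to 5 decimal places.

1. 2.76794, 3.99033
2. -34.23273, -95.72643
3. -17.49583, -179.56218
4. 18.35111, -0.39111

Point 1:
  φ: 2° + 46/60 + 4.6/3600 = 2 + 0.766667 + 0.001278 = 2.767944
  N ⇒ keep positive
  λ: 59′ + 25.2″ = 59.42000′; 3 + 59.42000/60 = 3.990333
  E ⇒ keep positive
Point 2:
  Latitude: degrees = first 2 digits = 34, minutes = 13.96404; 34 + 13.96404/60 = 34.232734
  S → negative
  Lon: split at 3 digits → 095° and 43.5855′; 95 + 43.5855/60 = 95.726425
  W ⇒ negate
Point 3:
  φ: 17° + 29/60 + 45/3600 = 17 + 0.483333 + 0.012500 = 17.495833
  S → negative
  Lon: 179 + 33/60 + 43.85/3600 = 179.562181
  hemisphere W, so the sign is −
Point 4:
  Lat: 18° + 21/60 + 4/3600 = 18 + 0.350000 + 0.001111 = 18.351111
  N → positive
  Lon: 0 + 23/60 + 28/3600 = 0.391111
  hemisphere W, so the sign is −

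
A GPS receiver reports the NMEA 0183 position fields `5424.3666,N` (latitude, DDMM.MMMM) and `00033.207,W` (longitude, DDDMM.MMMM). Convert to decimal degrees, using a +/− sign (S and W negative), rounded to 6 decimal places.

Latitude: split at 2 digits → 54° and 24.3666′; 54 + 24.3666/60 = 54.4061100
N ⇒ keep positive
Longitude: degrees = first 3 digits = 0, minutes = 33.207; 0 + 33.207/60 = 0.5534500
hemisphere W, so the sign is −

54.406110, -0.553450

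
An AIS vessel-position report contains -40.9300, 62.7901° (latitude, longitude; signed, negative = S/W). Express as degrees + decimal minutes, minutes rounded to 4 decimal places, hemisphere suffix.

40° 55.8000′ S, 62° 47.4060′ E

Latitude is negative → S; |value| = 40.930000
Lat: 40° + 0.930000 × 60 = 40° 55.800000′
Longitude: 62° + 0.790100 × 60 = 62° 47.406000′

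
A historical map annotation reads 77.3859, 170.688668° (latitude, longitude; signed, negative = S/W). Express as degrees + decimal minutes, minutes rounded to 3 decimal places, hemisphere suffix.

77° 23.154′ N, 170° 41.320′ E

Latitude: minutes = (77.385900 − 77) × 60 = 23.15400
λ: 170° + 0.688668 × 60 = 170° 41.32008′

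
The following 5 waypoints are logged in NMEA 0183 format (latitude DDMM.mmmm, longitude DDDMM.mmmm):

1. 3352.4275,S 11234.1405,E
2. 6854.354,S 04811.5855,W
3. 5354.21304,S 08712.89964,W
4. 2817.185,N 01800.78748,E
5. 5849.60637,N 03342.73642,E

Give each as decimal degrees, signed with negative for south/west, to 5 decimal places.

1. -33.87379, 112.56901
2. -68.90590, -48.19309
3. -53.90355, -87.21499
4. 28.28642, 18.01312
5. 58.82677, 33.71227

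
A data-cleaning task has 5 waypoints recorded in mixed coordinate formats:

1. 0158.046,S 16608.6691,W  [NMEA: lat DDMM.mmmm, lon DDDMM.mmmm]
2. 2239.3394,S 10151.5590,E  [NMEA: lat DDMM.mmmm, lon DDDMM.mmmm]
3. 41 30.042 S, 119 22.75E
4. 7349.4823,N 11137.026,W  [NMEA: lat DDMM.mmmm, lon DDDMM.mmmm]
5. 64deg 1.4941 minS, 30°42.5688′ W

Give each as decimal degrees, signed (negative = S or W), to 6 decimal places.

1. -1.967433, -166.144485
2. -22.655657, 101.859317
3. -41.500700, 119.379167
4. 73.824705, -111.617100
5. -64.024902, -30.709480

Point 1:
  Lat: degrees = first 2 digits = 1, minutes = 58.046; 1 + 58.046/60 = 1.9674333
  S → negative
  Lon: degrees = first 3 digits = 166, minutes = 8.6691; 166 + 8.6691/60 = 166.1444850
  W ⇒ negate
Point 2:
  Latitude: degrees = first 2 digits = 22, minutes = 39.3394; 22 + 39.3394/60 = 22.6556567
  S → negative
  λ: degrees = first 3 digits = 101, minutes = 51.559; 101 + 51.559/60 = 101.8593167
  E → positive
Point 3:
  φ: 41 + 30.042/60 = 41.5007000
  S ⇒ negate
  λ: 119 + 22.75/60 = 119.3791667
  E → positive
Point 4:
  Lat: split at 2 digits → 73° and 49.4823′; 73 + 49.4823/60 = 73.8247050
  N ⇒ keep positive
  λ: split at 3 digits → 111° and 37.026′; 111 + 37.026/60 = 111.6171000
  hemisphere W, so the sign is −
Point 5:
  Latitude: 64 + 1.4941/60 = 64.0249017
  S → negative
  Lon: 42.5688′ = 0.709480°; total 30.7094800
  hemisphere W, so the sign is −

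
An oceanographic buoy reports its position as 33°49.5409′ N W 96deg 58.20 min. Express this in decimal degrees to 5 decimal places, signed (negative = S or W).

33.82568, -96.97000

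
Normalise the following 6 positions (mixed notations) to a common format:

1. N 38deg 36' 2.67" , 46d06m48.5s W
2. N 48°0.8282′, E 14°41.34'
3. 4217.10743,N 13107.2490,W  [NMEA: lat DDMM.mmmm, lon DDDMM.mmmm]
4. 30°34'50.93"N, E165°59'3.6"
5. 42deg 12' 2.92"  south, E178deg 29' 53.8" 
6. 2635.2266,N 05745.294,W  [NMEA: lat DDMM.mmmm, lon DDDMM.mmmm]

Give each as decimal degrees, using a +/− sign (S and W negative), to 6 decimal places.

Point 1:
  φ: 38° + 36/60 + 2.67/3600 = 38 + 0.600000 + 0.000742 = 38.6007417
  N → positive
  Longitude: 6′ + 48.5″ = 6.80833′; 46 + 6.80833/60 = 46.1134722
  hemisphere W, so the sign is −
Point 2:
  Lat: 0.8282′ = 0.013803°; total 48.0138033
  N → positive
  Longitude: 14 + 41.34/60 = 14.6890000
  E ⇒ keep positive
Point 3:
  φ: degrees = first 2 digits = 42, minutes = 17.10743; 42 + 17.10743/60 = 42.2851238
  N ⇒ keep positive
  Longitude: degrees = first 3 digits = 131, minutes = 7.249; 131 + 7.249/60 = 131.1208167
  W ⇒ negate
Point 4:
  φ: 30 + 34/60 + 50.93/3600 = 30.5808139
  N ⇒ keep positive
  λ: 59′ + 3.6″ = 59.06000′; 165 + 59.06000/60 = 165.9843333
  E → positive
Point 5:
  Latitude: 42 + 12/60 + 2.92/3600 = 42.2008111
  S → negative
  Lon: 29′ + 53.8″ = 29.89667′; 178 + 29.89667/60 = 178.4982778
  E ⇒ keep positive
Point 6:
  φ: degrees = first 2 digits = 26, minutes = 35.2266; 26 + 35.2266/60 = 26.5871100
  N ⇒ keep positive
  λ: degrees = first 3 digits = 57, minutes = 45.294; 57 + 45.294/60 = 57.7549000
  W ⇒ negate

1. 38.600742, -46.113472
2. 48.013803, 14.689000
3. 42.285124, -131.120817
4. 30.580814, 165.984333
5. -42.200811, 178.498278
6. 26.587110, -57.754900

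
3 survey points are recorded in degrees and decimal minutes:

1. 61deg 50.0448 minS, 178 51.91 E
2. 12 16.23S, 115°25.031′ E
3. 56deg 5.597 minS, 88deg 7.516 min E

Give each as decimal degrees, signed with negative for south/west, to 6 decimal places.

1. -61.834080, 178.865167
2. -12.270500, 115.417183
3. -56.093283, 88.125267

Point 1:
  Lat: 50.0448′ = 0.834080°; total 61.8340800
  hemisphere S, so the sign is −
  Longitude: 51.91′ = 0.865167°; total 178.8651667
  E → positive
Point 2:
  Latitude: 12 + 16.23/60 = 12.2705000
  S ⇒ negate
  λ: 25.031′ = 0.417183°; total 115.4171833
  E → positive
Point 3:
  φ: 56 + 5.597/60 = 56.0932833
  S ⇒ negate
  λ: 88 + 7.516/60 = 88.1252667
  E → positive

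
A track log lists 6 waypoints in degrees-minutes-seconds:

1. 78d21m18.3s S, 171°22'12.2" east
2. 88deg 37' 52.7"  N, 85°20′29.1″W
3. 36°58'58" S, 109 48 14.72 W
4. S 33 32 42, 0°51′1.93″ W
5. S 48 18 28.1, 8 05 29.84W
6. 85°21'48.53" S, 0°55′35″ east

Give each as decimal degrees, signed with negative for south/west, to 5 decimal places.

Point 1:
  φ: 21′ + 18.3″ = 21.30500′; 78 + 21.30500/60 = 78.355083
  S → negative
  λ: 171° + 22/60 + 12.2/3600 = 171 + 0.366667 + 0.003389 = 171.370056
  E → positive
Point 2:
  Latitude: 88° + 37/60 + 52.7/3600 = 88 + 0.616667 + 0.014639 = 88.631306
  N ⇒ keep positive
  λ: 85 + 20/60 + 29.1/3600 = 85.341417
  W ⇒ negate
Point 3:
  φ: 36° + 58/60 + 58/3600 = 36 + 0.966667 + 0.016111 = 36.982778
  S → negative
  λ: 48′ + 14.72″ = 48.24533′; 109 + 48.24533/60 = 109.804089
  hemisphere W, so the sign is −
Point 4:
  Latitude: 33° + 32/60 + 42/3600 = 33 + 0.533333 + 0.011667 = 33.545000
  hemisphere S, so the sign is −
  Longitude: 0° + 51/60 + 1.93/3600 = 0 + 0.850000 + 0.000536 = 0.850536
  W ⇒ negate
Point 5:
  φ: 18′ + 28.1″ = 18.46833′; 48 + 18.46833/60 = 48.307806
  S → negative
  Longitude: 5′ + 29.84″ = 5.49733′; 8 + 5.49733/60 = 8.091622
  W ⇒ negate
Point 6:
  Lat: 85 + 21/60 + 48.53/3600 = 85.363481
  hemisphere S, so the sign is −
  Lon: 0° + 55/60 + 35/3600 = 0 + 0.916667 + 0.009722 = 0.926389
  E ⇒ keep positive

1. -78.35508, 171.37006
2. 88.63131, -85.34142
3. -36.98278, -109.80409
4. -33.54500, -0.85054
5. -48.30781, -8.09162
6. -85.36348, 0.92639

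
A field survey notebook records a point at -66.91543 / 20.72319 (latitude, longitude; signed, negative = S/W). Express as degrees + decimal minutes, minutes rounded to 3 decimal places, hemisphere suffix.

Latitude is negative → S; |value| = 66.915430
Latitude: 66° + 0.915430 × 60 = 66° 54.92580′
Lon: 20° + 0.723190 × 60 = 20° 43.39140′

66° 54.926′ S, 20° 43.391′ E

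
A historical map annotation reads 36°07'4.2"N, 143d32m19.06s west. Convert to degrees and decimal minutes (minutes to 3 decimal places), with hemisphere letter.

Latitude: seconds/60 = 0.07000; minutes = 7 + 0.07000 = 7.07000
λ: seconds/60 = 0.31767; minutes = 32 + 0.31767 = 32.31767

36° 7.070′ N, 143° 32.318′ W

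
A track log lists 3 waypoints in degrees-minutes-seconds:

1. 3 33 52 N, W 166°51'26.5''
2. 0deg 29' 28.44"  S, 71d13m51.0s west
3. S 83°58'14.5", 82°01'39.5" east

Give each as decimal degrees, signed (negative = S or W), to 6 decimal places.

Point 1:
  φ: 33′ + 52″ = 33.86667′; 3 + 33.86667/60 = 3.5644444
  N → positive
  Longitude: 166° + 51/60 + 26.5/3600 = 166 + 0.850000 + 0.007361 = 166.8573611
  W ⇒ negate
Point 2:
  Lat: 29′ + 28.44″ = 29.47400′; 0 + 29.47400/60 = 0.4912333
  hemisphere S, so the sign is −
  Lon: 71 + 13/60 + 51/3600 = 71.2308333
  hemisphere W, so the sign is −
Point 3:
  Latitude: 83 + 58/60 + 14.5/3600 = 83.9706944
  hemisphere S, so the sign is −
  λ: 82 + 1/60 + 39.5/3600 = 82.0276389
  E ⇒ keep positive

1. 3.564444, -166.857361
2. -0.491233, -71.230833
3. -83.970694, 82.027639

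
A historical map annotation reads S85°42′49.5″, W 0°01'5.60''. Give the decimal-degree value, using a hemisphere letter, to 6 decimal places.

Lat: 85 + 42/60 + 49.5/3600 = 85.7137500
λ: 0° + 1/60 + 5.6/3600 = 0 + 0.016667 + 0.001556 = 0.0182222

85.713750° S, 0.018222° W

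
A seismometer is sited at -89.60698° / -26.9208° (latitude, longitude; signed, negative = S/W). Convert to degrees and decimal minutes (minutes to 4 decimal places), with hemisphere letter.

89° 36.4188′ S, 26° 55.2480′ W

Latitude is negative → S; |value| = 89.606980
Lat: 89° + 0.606980 × 60 = 89° 36.418800′
Longitude is negative → W; |value| = 26.920800
λ: fractional part 0.920800 → 55.248000 minutes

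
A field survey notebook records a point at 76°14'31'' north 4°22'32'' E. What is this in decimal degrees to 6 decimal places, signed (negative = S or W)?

φ: 76° + 14/60 + 31/3600 = 76 + 0.233333 + 0.008611 = 76.2419444
N → positive
Longitude: 22′ + 32″ = 22.53333′; 4 + 22.53333/60 = 4.3755556
E ⇒ keep positive

76.241944, 4.375556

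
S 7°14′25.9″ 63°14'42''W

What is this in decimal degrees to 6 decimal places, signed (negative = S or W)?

-7.240528, -63.245000

φ: 14′ + 25.9″ = 14.43167′; 7 + 14.43167/60 = 7.2405278
S ⇒ negate
Longitude: 63° + 14/60 + 42/3600 = 63 + 0.233333 + 0.011667 = 63.2450000
W → negative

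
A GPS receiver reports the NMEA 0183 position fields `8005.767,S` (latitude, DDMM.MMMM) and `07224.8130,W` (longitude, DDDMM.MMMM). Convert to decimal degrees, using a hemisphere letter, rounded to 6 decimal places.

80.096117° S, 72.413550° W

Lat: split at 2 digits → 80° and 5.767′; 80 + 5.767/60 = 80.0961167
λ: split at 3 digits → 072° and 24.813′; 72 + 24.813/60 = 72.4135500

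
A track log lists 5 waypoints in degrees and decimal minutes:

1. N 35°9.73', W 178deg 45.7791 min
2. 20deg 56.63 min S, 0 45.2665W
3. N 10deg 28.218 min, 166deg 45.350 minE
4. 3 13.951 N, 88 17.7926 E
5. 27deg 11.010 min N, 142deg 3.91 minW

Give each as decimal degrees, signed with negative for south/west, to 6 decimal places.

1. 35.162167, -178.762985
2. -20.943833, -0.754442
3. 10.470300, 166.755833
4. 3.232517, 88.296543
5. 27.183500, -142.065167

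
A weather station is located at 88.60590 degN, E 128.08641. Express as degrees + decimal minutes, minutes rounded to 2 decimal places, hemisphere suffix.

Latitude: fractional part 0.605900 → 36.3540 minutes
Lon: fractional part 0.086410 → 5.1846 minutes

88° 36.35′ N, 128° 5.18′ E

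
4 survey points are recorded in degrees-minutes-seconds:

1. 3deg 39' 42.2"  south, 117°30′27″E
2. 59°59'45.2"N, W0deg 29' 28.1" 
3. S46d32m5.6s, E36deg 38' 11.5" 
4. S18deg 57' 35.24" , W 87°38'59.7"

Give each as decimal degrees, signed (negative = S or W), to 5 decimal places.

1. -3.66172, 117.50750
2. 59.99589, -0.49114
3. -46.53489, 36.63653
4. -18.95979, -87.64992

Point 1:
  φ: 3 + 39/60 + 42.2/3600 = 3.661722
  S → negative
  λ: 117° + 30/60 + 27/3600 = 117 + 0.500000 + 0.007500 = 117.507500
  E ⇒ keep positive
Point 2:
  φ: 59′ + 45.2″ = 59.75333′; 59 + 59.75333/60 = 59.995889
  N → positive
  Longitude: 0 + 29/60 + 28.1/3600 = 0.491139
  hemisphere W, so the sign is −
Point 3:
  Latitude: 46° + 32/60 + 5.6/3600 = 46 + 0.533333 + 0.001556 = 46.534889
  S ⇒ negate
  Longitude: 38′ + 11.5″ = 38.19167′; 36 + 38.19167/60 = 36.636528
  E ⇒ keep positive
Point 4:
  Lat: 18 + 57/60 + 35.24/3600 = 18.959789
  S → negative
  Lon: 38′ + 59.7″ = 38.99500′; 87 + 38.99500/60 = 87.649917
  W → negative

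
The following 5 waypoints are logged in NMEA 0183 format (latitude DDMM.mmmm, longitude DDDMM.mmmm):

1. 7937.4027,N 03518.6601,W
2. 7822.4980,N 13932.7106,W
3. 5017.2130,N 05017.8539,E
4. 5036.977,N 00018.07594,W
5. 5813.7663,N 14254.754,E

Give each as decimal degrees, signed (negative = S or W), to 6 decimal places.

1. 79.623378, -35.311002
2. 78.374967, -139.545177
3. 50.286883, 50.297565
4. 50.616283, -0.301266
5. 58.229438, 142.912567

Point 1:
  φ: degrees = first 2 digits = 79, minutes = 37.4027; 79 + 37.4027/60 = 79.6233783
  N → positive
  Longitude: split at 3 digits → 035° and 18.6601′; 35 + 18.6601/60 = 35.3110017
  W ⇒ negate
Point 2:
  Lat: degrees = first 2 digits = 78, minutes = 22.498; 78 + 22.498/60 = 78.3749667
  N → positive
  Lon: degrees = first 3 digits = 139, minutes = 32.7106; 139 + 32.7106/60 = 139.5451767
  hemisphere W, so the sign is −
Point 3:
  Lat: split at 2 digits → 50° and 17.213′; 50 + 17.213/60 = 50.2868833
  N → positive
  Longitude: split at 3 digits → 050° and 17.8539′; 50 + 17.8539/60 = 50.2975650
  E → positive
Point 4:
  φ: degrees = first 2 digits = 50, minutes = 36.977; 50 + 36.977/60 = 50.6162833
  N ⇒ keep positive
  Longitude: split at 3 digits → 000° and 18.07594′; 0 + 18.07594/60 = 0.3012657
  hemisphere W, so the sign is −
Point 5:
  Lat: split at 2 digits → 58° and 13.7663′; 58 + 13.7663/60 = 58.2294383
  N ⇒ keep positive
  λ: split at 3 digits → 142° and 54.754′; 142 + 54.754/60 = 142.9125667
  E ⇒ keep positive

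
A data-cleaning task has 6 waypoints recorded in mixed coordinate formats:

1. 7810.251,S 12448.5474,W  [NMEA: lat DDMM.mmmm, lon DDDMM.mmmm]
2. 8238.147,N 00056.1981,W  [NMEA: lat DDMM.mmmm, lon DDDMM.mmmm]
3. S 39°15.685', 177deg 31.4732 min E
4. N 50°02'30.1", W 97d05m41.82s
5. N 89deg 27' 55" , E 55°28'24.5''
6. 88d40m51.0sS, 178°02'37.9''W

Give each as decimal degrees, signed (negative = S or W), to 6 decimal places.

1. -78.170850, -124.809123
2. 82.635783, -0.936635
3. -39.261417, 177.524553
4. 50.041694, -97.094950
5. 89.465278, 55.473472
6. -88.680833, -178.043861

Point 1:
  Lat: degrees = first 2 digits = 78, minutes = 10.251; 78 + 10.251/60 = 78.1708500
  S ⇒ negate
  Longitude: split at 3 digits → 124° and 48.5474′; 124 + 48.5474/60 = 124.8091233
  hemisphere W, so the sign is −
Point 2:
  Lat: split at 2 digits → 82° and 38.147′; 82 + 38.147/60 = 82.6357833
  N ⇒ keep positive
  Longitude: split at 3 digits → 000° and 56.1981′; 0 + 56.1981/60 = 0.9366350
  W ⇒ negate
Point 3:
  Latitude: 39 + 15.685/60 = 39.2614167
  S ⇒ negate
  Lon: 177 + 31.4732/60 = 177.5245533
  E ⇒ keep positive
Point 4:
  Latitude: 50° + 2/60 + 30.1/3600 = 50 + 0.033333 + 0.008361 = 50.0416944
  N ⇒ keep positive
  Lon: 97 + 5/60 + 41.82/3600 = 97.0949500
  W → negative
Point 5:
  Latitude: 89 + 27/60 + 55/3600 = 89.4652778
  N → positive
  Lon: 55° + 28/60 + 24.5/3600 = 55 + 0.466667 + 0.006806 = 55.4734722
  E → positive
Point 6:
  Lat: 88 + 40/60 + 51/3600 = 88.6808333
  hemisphere S, so the sign is −
  Lon: 2′ + 37.9″ = 2.63167′; 178 + 2.63167/60 = 178.0438611
  hemisphere W, so the sign is −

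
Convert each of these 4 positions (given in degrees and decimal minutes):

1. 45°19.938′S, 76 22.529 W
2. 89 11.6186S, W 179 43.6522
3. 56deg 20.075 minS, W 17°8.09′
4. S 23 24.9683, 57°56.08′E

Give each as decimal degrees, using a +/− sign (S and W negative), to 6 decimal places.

1. -45.332300, -76.375483
2. -89.193643, -179.727537
3. -56.334583, -17.134833
4. -23.416138, 57.934667

Point 1:
  Lat: 45 + 19.938/60 = 45.3323000
  hemisphere S, so the sign is −
  Longitude: 22.529′ = 0.375483°; total 76.3754833
  hemisphere W, so the sign is −
Point 2:
  φ: 11.6186′ = 0.193643°; total 89.1936433
  S ⇒ negate
  Longitude: 179 + 43.6522/60 = 179.7275367
  hemisphere W, so the sign is −
Point 3:
  Lat: 20.075′ = 0.334583°; total 56.3345833
  hemisphere S, so the sign is −
  Longitude: 17 + 8.09/60 = 17.1348333
  W ⇒ negate
Point 4:
  φ: 24.9683′ = 0.416138°; total 23.4161383
  S ⇒ negate
  λ: 56.08′ = 0.934667°; total 57.9346667
  E → positive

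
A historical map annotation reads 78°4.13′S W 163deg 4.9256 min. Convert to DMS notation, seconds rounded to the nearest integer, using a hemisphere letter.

78°04′8″ S, 163°04′56″ W

Latitude: 4.13000′ → 4′ and 0.13000 × 60 = 7.80″
λ: 4.92560′ → 4′ and 0.92560 × 60 = 55.54″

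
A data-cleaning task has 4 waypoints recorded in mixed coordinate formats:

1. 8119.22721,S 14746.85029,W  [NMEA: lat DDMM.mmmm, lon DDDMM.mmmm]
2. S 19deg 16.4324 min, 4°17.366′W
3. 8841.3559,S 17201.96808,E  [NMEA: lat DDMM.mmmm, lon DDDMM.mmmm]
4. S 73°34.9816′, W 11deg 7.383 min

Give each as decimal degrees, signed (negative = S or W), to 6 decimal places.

Point 1:
  Latitude: degrees = first 2 digits = 81, minutes = 19.22721; 81 + 19.22721/60 = 81.3204535
  hemisphere S, so the sign is −
  Lon: degrees = first 3 digits = 147, minutes = 46.85029; 147 + 46.85029/60 = 147.7808382
  W ⇒ negate
Point 2:
  Lat: 16.4324′ = 0.273873°; total 19.2738733
  S → negative
  Longitude: 17.366′ = 0.289433°; total 4.2894333
  W → negative
Point 3:
  φ: degrees = first 2 digits = 88, minutes = 41.3559; 88 + 41.3559/60 = 88.6892650
  hemisphere S, so the sign is −
  Longitude: degrees = first 3 digits = 172, minutes = 1.96808; 172 + 1.96808/60 = 172.0328013
  E ⇒ keep positive
Point 4:
  Latitude: 34.9816′ = 0.583027°; total 73.5830267
  S ⇒ negate
  Longitude: 11 + 7.383/60 = 11.1230500
  W → negative

1. -81.320454, -147.780838
2. -19.273873, -4.289433
3. -88.689265, 172.032801
4. -73.583027, -11.123050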